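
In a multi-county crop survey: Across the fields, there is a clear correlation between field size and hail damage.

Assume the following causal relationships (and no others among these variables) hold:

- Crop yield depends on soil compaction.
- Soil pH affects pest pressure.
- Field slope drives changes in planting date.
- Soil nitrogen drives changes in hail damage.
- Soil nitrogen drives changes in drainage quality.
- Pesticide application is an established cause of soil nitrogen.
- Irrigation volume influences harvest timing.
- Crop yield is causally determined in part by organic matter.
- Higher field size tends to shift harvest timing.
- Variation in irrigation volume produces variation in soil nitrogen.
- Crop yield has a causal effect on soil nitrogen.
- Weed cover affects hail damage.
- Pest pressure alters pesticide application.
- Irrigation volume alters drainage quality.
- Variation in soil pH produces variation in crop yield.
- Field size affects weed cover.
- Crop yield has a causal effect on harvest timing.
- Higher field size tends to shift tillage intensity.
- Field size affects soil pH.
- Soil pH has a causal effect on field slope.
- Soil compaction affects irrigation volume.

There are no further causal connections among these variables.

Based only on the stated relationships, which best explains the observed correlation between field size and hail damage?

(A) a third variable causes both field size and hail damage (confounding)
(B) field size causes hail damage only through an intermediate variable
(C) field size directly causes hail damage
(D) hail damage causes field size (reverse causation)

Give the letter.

Field size reaches hail damage through field size → weed cover → hail damage — an indirect causal chain with no direct field size → hail damage link. No variable causes both field size and hail damage, so confounding is ruled out; the effect is mediated.

B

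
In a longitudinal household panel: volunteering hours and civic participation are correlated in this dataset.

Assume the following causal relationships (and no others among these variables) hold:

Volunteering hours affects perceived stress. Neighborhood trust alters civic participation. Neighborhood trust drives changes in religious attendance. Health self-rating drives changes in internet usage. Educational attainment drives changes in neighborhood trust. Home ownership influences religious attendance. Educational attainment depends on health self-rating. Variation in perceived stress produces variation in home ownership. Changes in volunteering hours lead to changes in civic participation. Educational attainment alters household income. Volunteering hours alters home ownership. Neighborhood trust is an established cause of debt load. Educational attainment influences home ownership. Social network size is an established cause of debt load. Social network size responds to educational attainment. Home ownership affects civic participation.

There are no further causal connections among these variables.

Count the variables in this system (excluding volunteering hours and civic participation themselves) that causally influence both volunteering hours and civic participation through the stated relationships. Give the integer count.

No listed variable has a causal path to both volunteering hours and civic participation, so there are no common causes.

0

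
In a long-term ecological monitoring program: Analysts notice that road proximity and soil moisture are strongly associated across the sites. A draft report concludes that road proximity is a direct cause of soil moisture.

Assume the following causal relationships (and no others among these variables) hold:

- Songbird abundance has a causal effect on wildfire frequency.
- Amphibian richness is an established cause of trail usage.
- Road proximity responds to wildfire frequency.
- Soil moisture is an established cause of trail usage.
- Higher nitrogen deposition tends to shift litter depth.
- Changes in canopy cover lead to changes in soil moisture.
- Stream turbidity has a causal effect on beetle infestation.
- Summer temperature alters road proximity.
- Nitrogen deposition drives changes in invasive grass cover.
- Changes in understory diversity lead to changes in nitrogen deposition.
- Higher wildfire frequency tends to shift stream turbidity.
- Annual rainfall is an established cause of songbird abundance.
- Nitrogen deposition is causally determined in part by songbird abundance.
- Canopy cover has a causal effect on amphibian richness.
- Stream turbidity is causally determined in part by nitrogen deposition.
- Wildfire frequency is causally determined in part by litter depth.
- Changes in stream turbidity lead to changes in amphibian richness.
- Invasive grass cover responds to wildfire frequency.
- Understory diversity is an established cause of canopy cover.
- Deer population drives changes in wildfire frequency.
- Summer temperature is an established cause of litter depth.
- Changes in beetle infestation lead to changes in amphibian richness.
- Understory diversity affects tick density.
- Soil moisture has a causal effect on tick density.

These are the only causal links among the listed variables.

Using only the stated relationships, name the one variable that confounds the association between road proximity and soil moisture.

understory diversity

Understory diversity has a causal path to road proximity (understory diversity → nitrogen deposition → litter depth → wildfire frequency → road proximity) and a separate causal path to soil moisture (understory diversity → canopy cover → soil moisture), so it is a common cause of both.
No stated relationship gives road proximity a causal route to soil moisture, so the correlation is explained by the shared upstream cause rather than a direct effect.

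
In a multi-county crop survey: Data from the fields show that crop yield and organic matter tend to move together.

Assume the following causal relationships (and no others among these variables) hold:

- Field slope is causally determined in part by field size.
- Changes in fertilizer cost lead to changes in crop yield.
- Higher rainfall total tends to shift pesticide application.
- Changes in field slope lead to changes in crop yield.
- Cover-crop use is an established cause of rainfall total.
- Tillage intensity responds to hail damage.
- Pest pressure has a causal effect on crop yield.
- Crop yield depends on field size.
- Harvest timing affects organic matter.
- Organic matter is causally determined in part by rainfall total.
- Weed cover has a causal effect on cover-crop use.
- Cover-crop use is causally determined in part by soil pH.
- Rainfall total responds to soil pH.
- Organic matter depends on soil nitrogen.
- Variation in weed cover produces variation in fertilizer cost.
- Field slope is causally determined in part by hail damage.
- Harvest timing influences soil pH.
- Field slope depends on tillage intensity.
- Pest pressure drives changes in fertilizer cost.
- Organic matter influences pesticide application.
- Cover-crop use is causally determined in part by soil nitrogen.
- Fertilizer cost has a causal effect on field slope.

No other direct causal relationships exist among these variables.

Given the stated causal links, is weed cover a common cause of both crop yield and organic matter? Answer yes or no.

yes

Weed cover has a causal path to crop yield (weed cover → fertilizer cost → crop yield) and to organic matter (weed cover → cover-crop use → rainfall total → organic matter), so it is a common cause of both — a confounder.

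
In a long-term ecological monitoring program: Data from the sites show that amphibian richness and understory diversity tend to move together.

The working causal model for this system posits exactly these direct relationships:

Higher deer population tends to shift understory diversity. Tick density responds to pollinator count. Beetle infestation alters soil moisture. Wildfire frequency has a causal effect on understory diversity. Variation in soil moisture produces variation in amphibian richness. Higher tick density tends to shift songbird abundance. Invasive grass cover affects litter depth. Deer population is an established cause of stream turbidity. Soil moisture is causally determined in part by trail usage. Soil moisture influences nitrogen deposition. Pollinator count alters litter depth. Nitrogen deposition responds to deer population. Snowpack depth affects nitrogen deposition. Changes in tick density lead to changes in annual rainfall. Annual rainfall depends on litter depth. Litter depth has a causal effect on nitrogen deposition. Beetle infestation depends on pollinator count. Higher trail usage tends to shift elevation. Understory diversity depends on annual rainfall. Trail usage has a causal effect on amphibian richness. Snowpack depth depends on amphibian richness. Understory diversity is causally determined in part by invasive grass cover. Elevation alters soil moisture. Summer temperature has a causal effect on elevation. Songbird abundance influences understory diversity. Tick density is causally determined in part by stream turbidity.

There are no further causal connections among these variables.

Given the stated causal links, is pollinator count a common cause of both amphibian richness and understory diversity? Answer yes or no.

Pollinator count has a causal path to amphibian richness (pollinator count → beetle infestation → soil moisture → amphibian richness) and to understory diversity (pollinator count → litter depth → annual rainfall → understory diversity), so it is a common cause of both — a confounder.

yes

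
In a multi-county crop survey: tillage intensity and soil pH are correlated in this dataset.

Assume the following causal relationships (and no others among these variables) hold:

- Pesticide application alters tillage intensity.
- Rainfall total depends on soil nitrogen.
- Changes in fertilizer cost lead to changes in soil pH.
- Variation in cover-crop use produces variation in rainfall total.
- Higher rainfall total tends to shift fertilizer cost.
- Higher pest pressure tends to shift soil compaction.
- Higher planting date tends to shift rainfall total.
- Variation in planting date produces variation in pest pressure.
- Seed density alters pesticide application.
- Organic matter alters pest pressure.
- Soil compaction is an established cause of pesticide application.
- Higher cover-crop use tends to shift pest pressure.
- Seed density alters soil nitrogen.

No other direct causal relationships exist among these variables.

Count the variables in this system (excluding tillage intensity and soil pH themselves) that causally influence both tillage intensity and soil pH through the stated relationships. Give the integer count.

3

The common causes are: cover-crop use (to tillage intensity via cover-crop use → pest pressure → soil compaction → pesticide application → tillage intensity; to soil pH via cover-crop use → rainfall total → fertilizer cost → soil pH); planting date (to tillage intensity via planting date → pest pressure → soil compaction → pesticide application → tillage intensity; to soil pH via planting date → rainfall total → fertilizer cost → soil pH); seed density (to tillage intensity via seed density → pesticide application → tillage intensity; to soil pH via seed density → soil nitrogen → rainfall total → fertilizer cost → soil pH).
Every other variable lacks a causal path to at least one of tillage intensity and soil pH.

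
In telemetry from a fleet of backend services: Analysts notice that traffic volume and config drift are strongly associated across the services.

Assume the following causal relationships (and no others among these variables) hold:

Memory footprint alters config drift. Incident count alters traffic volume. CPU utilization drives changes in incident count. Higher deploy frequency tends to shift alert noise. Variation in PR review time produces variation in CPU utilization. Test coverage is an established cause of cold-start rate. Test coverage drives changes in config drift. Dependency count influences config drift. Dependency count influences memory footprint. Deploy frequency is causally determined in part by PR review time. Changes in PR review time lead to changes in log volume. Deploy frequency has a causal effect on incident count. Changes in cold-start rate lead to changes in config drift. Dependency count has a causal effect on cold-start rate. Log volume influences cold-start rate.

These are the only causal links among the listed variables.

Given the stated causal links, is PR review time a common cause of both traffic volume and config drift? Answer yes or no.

PR review time has a causal path to traffic volume (PR review time → deploy frequency → incident count → traffic volume) and to config drift (PR review time → log volume → cold-start rate → config drift), so it is a common cause of both — a confounder.

yes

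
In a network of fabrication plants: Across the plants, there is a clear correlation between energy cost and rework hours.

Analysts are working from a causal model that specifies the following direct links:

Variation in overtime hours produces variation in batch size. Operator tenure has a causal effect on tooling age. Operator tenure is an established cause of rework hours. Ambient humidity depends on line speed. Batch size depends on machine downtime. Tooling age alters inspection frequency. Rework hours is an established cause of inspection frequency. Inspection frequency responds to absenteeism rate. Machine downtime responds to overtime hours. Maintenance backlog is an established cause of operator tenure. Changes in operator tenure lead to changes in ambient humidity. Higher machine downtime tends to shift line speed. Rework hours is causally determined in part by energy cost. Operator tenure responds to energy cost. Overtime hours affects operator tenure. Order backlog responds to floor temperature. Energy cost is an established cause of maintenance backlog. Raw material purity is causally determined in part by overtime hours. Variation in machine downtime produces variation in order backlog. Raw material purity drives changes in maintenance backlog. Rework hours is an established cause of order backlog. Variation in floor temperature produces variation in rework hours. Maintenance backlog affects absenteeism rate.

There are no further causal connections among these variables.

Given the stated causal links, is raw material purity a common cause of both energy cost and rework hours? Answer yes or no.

no

Raw material purity has no stated causal path to energy cost. A confounder must cause both variables, so raw material purity does not qualify.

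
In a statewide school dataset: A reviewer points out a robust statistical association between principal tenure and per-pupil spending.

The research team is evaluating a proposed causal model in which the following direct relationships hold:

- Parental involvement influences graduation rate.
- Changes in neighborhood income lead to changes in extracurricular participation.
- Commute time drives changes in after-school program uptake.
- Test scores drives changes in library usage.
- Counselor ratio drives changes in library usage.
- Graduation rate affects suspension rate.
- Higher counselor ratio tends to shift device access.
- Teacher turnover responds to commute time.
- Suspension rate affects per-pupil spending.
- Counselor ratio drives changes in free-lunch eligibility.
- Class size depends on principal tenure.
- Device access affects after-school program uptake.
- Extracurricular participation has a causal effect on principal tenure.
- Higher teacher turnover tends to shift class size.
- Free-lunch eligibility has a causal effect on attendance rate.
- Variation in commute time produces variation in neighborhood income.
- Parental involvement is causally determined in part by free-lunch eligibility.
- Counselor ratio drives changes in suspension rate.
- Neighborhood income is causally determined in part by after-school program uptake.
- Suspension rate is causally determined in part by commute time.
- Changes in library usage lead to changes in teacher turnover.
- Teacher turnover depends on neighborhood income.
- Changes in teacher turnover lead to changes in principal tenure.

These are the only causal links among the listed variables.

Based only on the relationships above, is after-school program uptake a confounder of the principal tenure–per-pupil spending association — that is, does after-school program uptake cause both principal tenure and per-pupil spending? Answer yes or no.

no

After-school program uptake has no stated causal path to per-pupil spending. A confounder must cause both variables, so after-school program uptake does not qualify.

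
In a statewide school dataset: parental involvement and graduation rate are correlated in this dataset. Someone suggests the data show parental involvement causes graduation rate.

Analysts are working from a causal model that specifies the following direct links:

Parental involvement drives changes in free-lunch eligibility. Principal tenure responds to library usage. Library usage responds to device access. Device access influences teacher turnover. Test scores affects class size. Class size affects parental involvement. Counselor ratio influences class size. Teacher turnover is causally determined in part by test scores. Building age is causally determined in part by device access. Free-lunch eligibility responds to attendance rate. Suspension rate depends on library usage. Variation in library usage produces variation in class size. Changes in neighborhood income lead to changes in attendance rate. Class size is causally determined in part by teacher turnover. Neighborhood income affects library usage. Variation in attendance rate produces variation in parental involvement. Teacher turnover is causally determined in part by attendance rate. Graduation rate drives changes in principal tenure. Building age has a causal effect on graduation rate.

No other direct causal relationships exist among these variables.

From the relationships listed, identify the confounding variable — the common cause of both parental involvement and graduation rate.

device access

Device access has a causal path to parental involvement (device access → teacher turnover → class size → parental involvement) and a separate causal path to graduation rate (device access → building age → graduation rate), so it is a common cause of both.
No stated relationship gives parental involvement a causal route to graduation rate, so the correlation is explained by the shared upstream cause rather than a direct effect.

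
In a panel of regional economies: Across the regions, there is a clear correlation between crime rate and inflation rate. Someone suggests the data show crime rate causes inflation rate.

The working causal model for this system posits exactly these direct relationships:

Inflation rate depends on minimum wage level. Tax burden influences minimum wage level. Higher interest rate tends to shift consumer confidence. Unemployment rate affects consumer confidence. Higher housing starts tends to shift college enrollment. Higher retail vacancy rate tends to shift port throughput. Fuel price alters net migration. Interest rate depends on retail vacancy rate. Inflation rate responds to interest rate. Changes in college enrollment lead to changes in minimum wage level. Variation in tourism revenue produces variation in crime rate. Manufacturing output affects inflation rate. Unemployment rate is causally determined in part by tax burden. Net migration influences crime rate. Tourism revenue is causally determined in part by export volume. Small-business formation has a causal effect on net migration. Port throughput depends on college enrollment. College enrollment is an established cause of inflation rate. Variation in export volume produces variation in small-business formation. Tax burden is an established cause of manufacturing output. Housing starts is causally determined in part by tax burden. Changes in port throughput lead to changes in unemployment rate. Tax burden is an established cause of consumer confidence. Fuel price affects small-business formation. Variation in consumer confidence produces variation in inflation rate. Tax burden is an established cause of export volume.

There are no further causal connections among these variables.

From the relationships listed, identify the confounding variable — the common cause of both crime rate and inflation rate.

Tax burden has a causal path to crime rate (tax burden → export volume → tourism revenue → crime rate) and a separate causal path to inflation rate (tax burden → minimum wage level → inflation rate), so it is a common cause of both.
No stated relationship gives crime rate a causal route to inflation rate, so the correlation is explained by the shared upstream cause rather than a direct effect.

tax burden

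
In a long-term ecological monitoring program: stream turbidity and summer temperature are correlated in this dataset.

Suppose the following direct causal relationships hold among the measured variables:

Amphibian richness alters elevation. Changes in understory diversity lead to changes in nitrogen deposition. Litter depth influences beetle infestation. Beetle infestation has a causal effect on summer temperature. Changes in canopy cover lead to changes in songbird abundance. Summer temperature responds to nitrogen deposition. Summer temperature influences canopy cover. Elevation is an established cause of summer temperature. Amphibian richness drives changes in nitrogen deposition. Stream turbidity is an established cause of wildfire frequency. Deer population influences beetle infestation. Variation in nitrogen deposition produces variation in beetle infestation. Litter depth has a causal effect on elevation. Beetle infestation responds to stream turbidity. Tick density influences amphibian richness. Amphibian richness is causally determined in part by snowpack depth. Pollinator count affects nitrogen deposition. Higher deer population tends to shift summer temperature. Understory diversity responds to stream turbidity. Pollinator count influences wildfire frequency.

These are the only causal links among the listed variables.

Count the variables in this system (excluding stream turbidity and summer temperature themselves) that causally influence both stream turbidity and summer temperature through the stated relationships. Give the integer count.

No listed variable has a causal path to both stream turbidity and summer temperature, so there are no common causes.

0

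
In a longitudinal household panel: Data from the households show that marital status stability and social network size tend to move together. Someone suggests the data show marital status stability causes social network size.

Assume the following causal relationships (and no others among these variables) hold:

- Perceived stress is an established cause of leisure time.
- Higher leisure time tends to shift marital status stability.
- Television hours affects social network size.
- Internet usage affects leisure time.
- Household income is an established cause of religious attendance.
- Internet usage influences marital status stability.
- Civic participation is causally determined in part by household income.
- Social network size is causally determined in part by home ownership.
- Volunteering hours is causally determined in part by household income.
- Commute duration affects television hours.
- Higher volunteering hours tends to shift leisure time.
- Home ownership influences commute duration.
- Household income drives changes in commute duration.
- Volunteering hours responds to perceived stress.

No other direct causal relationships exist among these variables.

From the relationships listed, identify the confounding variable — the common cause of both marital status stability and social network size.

household income

Household income has a causal path to marital status stability (household income → volunteering hours → leisure time → marital status stability) and a separate causal path to social network size (household income → commute duration → television hours → social network size), so it is a common cause of both.
No stated relationship gives marital status stability a causal route to social network size, so the correlation is explained by the shared upstream cause rather than a direct effect.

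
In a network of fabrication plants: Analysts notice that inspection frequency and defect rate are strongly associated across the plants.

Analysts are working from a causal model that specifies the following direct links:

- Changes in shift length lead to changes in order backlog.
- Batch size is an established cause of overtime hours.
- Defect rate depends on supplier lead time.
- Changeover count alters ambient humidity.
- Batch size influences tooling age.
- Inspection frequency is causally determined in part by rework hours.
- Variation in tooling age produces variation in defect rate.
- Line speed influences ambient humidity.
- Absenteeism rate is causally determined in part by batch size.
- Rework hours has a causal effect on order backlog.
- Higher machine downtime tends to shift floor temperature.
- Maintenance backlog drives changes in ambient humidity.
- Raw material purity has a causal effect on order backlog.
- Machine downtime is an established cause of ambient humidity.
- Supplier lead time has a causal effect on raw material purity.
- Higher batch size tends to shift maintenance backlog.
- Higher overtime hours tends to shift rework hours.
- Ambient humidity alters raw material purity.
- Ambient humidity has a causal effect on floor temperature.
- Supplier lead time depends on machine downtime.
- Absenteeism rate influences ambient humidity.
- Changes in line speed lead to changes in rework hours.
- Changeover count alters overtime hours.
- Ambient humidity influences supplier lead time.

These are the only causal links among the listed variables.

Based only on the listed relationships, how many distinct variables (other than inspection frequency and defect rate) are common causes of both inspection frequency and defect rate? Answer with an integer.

The common causes are: batch size (to inspection frequency via batch size → overtime hours → rework hours → inspection frequency; to defect rate via batch size → tooling age → defect rate); changeover count (to inspection frequency via changeover count → overtime hours → rework hours → inspection frequency; to defect rate via changeover count → ambient humidity → supplier lead time → defect rate); line speed (to inspection frequency via line speed → rework hours → inspection frequency; to defect rate via line speed → ambient humidity → supplier lead time → defect rate).
Every other variable lacks a causal path to at least one of inspection frequency and defect rate.

3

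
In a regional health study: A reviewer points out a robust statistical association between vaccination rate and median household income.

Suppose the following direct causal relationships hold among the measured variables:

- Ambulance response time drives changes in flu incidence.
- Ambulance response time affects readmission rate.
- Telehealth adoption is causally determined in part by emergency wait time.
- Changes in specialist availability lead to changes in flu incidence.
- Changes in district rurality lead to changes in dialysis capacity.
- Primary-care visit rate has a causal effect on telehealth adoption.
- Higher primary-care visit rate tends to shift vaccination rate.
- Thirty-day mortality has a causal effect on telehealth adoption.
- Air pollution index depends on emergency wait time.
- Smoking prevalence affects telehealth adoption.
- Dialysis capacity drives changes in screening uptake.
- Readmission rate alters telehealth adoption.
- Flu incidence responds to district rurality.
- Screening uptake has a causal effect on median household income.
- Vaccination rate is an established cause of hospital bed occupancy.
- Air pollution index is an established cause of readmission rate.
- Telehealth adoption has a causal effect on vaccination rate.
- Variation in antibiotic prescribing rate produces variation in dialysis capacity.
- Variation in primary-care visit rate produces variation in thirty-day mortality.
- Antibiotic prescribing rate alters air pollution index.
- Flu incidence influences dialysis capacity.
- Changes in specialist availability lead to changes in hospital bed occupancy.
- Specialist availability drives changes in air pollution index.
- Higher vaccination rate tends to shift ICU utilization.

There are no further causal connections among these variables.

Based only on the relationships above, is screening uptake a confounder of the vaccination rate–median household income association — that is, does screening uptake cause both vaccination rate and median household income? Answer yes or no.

Screening uptake has no stated causal path to vaccination rate. A confounder must cause both variables, so screening uptake does not qualify.

no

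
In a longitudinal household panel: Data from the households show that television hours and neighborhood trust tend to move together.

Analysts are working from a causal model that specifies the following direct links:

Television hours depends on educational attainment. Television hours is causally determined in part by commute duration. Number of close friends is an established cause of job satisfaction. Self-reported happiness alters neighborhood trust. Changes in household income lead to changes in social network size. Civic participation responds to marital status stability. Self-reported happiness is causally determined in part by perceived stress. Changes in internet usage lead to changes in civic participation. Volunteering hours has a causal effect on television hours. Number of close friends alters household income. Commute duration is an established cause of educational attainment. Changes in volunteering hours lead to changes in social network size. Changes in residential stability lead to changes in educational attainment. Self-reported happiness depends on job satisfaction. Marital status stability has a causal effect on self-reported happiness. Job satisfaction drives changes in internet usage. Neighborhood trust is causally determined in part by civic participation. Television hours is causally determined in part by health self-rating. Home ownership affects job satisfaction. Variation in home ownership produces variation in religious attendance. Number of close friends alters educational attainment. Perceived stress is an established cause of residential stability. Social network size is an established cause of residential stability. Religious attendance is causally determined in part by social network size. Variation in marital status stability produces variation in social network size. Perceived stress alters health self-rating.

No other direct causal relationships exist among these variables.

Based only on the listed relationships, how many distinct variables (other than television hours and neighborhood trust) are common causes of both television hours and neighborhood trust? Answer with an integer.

The common causes are: marital status stability (to television hours via marital status stability → social network size → residential stability → educational attainment → television hours; to neighborhood trust via marital status stability → civic participation → neighborhood trust); number of close friends (to television hours via number of close friends → educational attainment → television hours; to neighborhood trust via number of close friends → job satisfaction → self-reported happiness → neighborhood trust); perceived stress (to television hours via perceived stress → health self-rating → television hours; to neighborhood trust via perceived stress → self-reported happiness → neighborhood trust).
Every other variable lacks a causal path to at least one of television hours and neighborhood trust.

3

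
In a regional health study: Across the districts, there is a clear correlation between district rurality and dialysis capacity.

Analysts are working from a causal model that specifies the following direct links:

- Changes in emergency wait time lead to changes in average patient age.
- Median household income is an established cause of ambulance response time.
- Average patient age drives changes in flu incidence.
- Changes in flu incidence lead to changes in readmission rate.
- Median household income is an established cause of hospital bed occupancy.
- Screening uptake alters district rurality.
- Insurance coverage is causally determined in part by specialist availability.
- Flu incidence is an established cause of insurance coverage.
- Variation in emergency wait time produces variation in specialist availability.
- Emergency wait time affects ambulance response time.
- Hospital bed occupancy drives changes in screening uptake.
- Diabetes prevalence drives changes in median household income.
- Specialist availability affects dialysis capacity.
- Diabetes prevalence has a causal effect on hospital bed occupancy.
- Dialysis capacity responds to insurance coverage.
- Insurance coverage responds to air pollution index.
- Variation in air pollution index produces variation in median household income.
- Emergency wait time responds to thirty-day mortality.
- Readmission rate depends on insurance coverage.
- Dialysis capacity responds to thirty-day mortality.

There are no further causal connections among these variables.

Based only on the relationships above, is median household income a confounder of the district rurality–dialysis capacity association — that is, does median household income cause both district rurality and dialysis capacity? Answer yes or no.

Median household income has no stated causal path to dialysis capacity. A confounder must cause both variables, so median household income does not qualify.

no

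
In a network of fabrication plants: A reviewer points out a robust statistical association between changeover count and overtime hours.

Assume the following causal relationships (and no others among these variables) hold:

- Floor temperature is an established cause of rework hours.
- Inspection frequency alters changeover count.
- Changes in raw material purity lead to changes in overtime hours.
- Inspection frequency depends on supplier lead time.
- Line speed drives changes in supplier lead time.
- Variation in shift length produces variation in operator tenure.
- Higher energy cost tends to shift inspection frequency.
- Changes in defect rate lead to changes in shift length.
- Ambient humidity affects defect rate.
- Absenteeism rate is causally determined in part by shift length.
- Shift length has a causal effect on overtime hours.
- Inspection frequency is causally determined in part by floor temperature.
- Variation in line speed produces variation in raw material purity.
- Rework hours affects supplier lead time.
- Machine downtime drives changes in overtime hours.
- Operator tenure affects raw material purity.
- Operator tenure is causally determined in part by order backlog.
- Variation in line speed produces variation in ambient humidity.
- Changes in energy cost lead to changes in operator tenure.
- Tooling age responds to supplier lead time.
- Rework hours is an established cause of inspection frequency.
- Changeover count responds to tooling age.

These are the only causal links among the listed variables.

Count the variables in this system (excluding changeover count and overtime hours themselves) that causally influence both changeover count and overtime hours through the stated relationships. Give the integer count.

The common causes are: energy cost (to changeover count via energy cost → inspection frequency → changeover count; to overtime hours via energy cost → operator tenure → raw material purity → overtime hours); line speed (to changeover count via line speed → supplier lead time → inspection frequency → changeover count; to overtime hours via line speed → raw material purity → overtime hours).
Every other variable lacks a causal path to at least one of changeover count and overtime hours.

2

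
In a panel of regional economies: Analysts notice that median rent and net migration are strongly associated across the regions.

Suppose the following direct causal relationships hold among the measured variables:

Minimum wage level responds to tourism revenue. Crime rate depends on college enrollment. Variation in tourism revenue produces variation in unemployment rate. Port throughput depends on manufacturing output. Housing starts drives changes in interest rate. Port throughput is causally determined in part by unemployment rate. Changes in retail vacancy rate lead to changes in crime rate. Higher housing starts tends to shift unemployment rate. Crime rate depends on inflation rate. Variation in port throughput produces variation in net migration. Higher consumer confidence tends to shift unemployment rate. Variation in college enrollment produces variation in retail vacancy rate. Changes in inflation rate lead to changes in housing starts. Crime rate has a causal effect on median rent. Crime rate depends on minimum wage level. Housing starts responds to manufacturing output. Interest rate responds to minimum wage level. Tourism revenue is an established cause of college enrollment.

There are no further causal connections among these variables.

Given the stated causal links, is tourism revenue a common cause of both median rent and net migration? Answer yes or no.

Tourism revenue has a causal path to median rent (tourism revenue → minimum wage level → crime rate → median rent) and to net migration (tourism revenue → unemployment rate → port throughput → net migration), so it is a common cause of both — a confounder.

yes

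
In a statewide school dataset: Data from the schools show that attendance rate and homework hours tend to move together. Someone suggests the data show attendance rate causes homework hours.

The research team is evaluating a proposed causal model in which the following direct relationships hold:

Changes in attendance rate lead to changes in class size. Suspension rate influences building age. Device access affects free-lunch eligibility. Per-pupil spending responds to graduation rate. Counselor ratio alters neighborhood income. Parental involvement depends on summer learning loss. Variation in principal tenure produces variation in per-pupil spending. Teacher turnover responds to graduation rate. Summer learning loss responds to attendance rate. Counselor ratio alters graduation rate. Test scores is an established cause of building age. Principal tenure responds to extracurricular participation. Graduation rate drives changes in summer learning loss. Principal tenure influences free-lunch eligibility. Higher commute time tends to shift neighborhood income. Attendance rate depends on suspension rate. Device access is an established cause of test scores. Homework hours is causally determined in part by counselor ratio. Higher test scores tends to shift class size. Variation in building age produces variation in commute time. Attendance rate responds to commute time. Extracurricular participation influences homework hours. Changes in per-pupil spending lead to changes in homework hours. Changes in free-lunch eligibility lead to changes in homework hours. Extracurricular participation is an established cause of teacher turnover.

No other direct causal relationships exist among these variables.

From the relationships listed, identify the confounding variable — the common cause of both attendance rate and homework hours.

Device access has a causal path to attendance rate (device access → test scores → building age → commute time → attendance rate) and a separate causal path to homework hours (device access → free-lunch eligibility → homework hours), so it is a common cause of both.
No stated relationship gives attendance rate a causal route to homework hours, so the correlation is explained by the shared upstream cause rather than a direct effect.

device access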